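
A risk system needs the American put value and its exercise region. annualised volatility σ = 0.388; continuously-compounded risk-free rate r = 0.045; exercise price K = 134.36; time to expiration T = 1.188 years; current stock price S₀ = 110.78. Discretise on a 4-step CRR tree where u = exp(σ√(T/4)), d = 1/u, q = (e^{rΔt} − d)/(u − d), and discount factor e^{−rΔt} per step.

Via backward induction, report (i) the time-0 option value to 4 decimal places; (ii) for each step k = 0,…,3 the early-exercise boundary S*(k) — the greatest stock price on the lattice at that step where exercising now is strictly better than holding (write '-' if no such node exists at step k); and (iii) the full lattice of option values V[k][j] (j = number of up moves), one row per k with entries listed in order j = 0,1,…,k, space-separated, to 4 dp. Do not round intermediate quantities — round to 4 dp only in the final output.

price = 31.6770
boundary = - - 72.5767 89.6663
tree:
31.6770
45.3338 17.7073
61.7833 28.7094 6.2338
75.6158 44.6937 12.1241 0.0000
86.8119 61.7833 23.5800 0.0000 0.0000

Δt=0.29700  u=1.23547  d=0.80941  q=0.47891  discount=0.98672
step 4 (expiry): payoffs max(K−S,0) = 86.8119 61.7833 23.5800 0.0000 0.0000
step 3: (k=3,j=0): S=58.7442, (K−S)⁺=75.6158, hold=73.8320 ⇒ V=75.6158 exercise | (k=3,j=1): S=89.6663, (K−S)⁺=44.6937, hold=42.9099 ⇒ V=44.6937 exercise | (k=3,j=2): S=136.8653, (K−S)⁺=0.0000, hold=12.1241 ⇒ V=12.1241 continue | (k=3,j=3): S=208.9092, (K−S)⁺=0.0000, hold=0.0000 ⇒ V=0.0000 continue  boundary S*=89.6663
step 2: (k=2,j=0): S=72.5767, (K−S)⁺=61.7833, hold=59.9995 ⇒ V=61.7833 exercise | (k=2,j=1): S=110.7800, (K−S)⁺=23.5800, hold=28.7094 ⇒ V=28.7094 continue | (k=2,j=2): S=169.0929, (K−S)⁺=0.0000, hold=6.2338 ⇒ V=6.2338 continue  boundary S*=72.5767
step 1: (k=1,j=0): S=89.6663, (K−S)⁺=44.6937, hold=45.3338 ⇒ V=45.3338 continue | (k=1,j=1): S=136.8653, (K−S)⁺=0.0000, hold=17.7073 ⇒ V=17.7073 continue  boundary S*=-
step 0: (k=0,j=0): S=110.7800, (K−S)⁺=23.5800, hold=31.6770 ⇒ V=31.6770 continue  boundary S*=-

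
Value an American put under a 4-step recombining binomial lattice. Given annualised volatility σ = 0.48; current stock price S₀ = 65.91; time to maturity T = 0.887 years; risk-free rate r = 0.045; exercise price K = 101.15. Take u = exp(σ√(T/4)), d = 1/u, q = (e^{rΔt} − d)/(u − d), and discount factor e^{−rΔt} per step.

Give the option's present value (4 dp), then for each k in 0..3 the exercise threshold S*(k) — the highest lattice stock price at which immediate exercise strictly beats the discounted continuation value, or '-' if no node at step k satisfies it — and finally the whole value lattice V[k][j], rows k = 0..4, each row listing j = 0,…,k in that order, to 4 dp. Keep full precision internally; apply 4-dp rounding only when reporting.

price = 36.3860
boundary = - 52.5758 65.9100 52.5758
tree:
36.3860
48.5742 23.1875
59.2107 35.2400 9.8604
67.6954 48.5742 18.6408 0.0000
74.4636 59.2107 35.2400 0.0000 0.0000

params: Δt=0.22175 u=1.25362 d=0.79769 q=0.46573 e^(-rΔt)=0.99007
t_4 payoffs: 74.4636 59.2107 35.2400 0.0000 0.0000
t_3: node(3,0) S=33.4546 payoff=67.6954 vs cont=66.6911 → 67.6954 [stop]  node(3,1) S=52.5758 payoff=48.5742 vs cont=47.5698 → 48.5742 [stop]  node(3,2) S=82.6260 payoff=18.5240 vs cont=18.6408 → 18.6408 [wait]  node(3,3) S=129.8514 payoff=0.0000 vs cont=0.0000 → 0.0000 [wait]  ⇒ S*(3)=52.5758
t_2: node(2,0) S=41.9393 payoff=59.2107 vs cont=58.2064 → 59.2107 [stop]  node(2,1) S=65.9100 payoff=35.2400 vs cont=34.2895 → 35.2400 [stop]  node(2,2) S=103.5814 payoff=0.0000 vs cont=9.8604 → 9.8604 [wait]  ⇒ S*(2)=65.9100
t_1: node(1,0) S=52.5758 payoff=48.5742 vs cont=47.5698 → 48.5742 [stop]  node(1,1) S=82.6260 payoff=18.5240 vs cont=23.1875 → 23.1875 [wait]  ⇒ S*(1)=52.5758
t_0: node(0,0) S=65.9100 payoff=35.2400 vs cont=36.3860 → 36.3860 [wait]  ⇒ S*(0)=-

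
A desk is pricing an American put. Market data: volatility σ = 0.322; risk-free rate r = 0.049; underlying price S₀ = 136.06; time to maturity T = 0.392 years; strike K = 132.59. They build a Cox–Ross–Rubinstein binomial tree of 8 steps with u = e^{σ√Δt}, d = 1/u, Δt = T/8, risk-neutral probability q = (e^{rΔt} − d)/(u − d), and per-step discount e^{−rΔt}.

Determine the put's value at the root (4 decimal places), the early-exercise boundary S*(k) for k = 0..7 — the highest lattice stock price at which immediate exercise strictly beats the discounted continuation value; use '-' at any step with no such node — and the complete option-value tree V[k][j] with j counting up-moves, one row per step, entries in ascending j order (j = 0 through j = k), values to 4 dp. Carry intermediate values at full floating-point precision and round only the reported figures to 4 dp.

params: Δt=0.04900 u=1.07388 d=0.93120 q=0.49904 e^(-rΔt)=0.99760
t_8 payoffs: 55.6617 43.8750 30.2823 14.6070 0.0000 0.0000 0.0000 0.0000 0.0000
t_7: node(7,0) S=82.6117 payoff=49.9783 vs cont=49.6603 → 49.9783 [stop]  node(7,1) S=95.2693 payoff=37.3207 vs cont=37.0028 → 37.3207 [stop]  node(7,2) S=109.8661 payoff=22.7239 vs cont=22.4059 → 22.7239 [stop]  node(7,3) S=126.6995 payoff=5.8905 vs cont=7.3000 → 7.3000 [wait]  node(7,4) S=146.1120 payoff=0.0000 vs cont=0.0000 → 0.0000 [wait]  node(7,5) S=168.4989 payoff=0.0000 vs cont=0.0000 → 0.0000 [wait]  node(7,6) S=194.3158 payoff=0.0000 vs cont=0.0000 → 0.0000 [wait]  node(7,7) S=224.0883 payoff=0.0000 vs cont=0.0000 → 0.0000 [wait]  ⇒ S*(7)=109.8661
t_6: node(6,0) S=88.7150 payoff=43.8750 vs cont=43.5570 → 43.8750 [stop]  node(6,1) S=102.3077 payoff=30.2823 vs cont=29.9643 → 30.2823 [stop]  node(6,2) S=117.9830 payoff=14.6070 vs cont=14.9908 → 14.9908 [wait]  node(6,3) S=136.0600 payoff=0.0000 vs cont=3.6483 → 3.6483 [wait]  node(6,4) S=156.9067 payoff=0.0000 vs cont=0.0000 → 0.0000 [wait]  node(6,5) S=180.9475 payoff=0.0000 vs cont=0.0000 → 0.0000 [wait]  node(6,6) S=208.6717 payoff=0.0000 vs cont=0.0000 → 0.0000 [wait]  ⇒ S*(6)=102.3077
t_5: node(5,0) S=95.2693 payoff=37.3207 vs cont=37.0028 → 37.3207 [stop]  node(5,1) S=109.8661 payoff=22.7239 vs cont=22.5969 → 22.7239 [stop]  node(5,2) S=126.6995 payoff=5.8905 vs cont=9.3081 → 9.3081 [wait]  node(5,3) S=146.1120 payoff=0.0000 vs cont=1.8233 → 1.8233 [wait]  node(5,4) S=168.4989 payoff=0.0000 vs cont=0.0000 → 0.0000 [wait]  node(5,5) S=194.3158 payoff=0.0000 vs cont=0.0000 → 0.0000 [wait]  ⇒ S*(5)=109.8661
t_4: node(4,0) S=102.3077 payoff=30.2823 vs cont=29.9643 → 30.2823 [stop]  node(4,1) S=117.9830 payoff=14.6070 vs cont=15.9904 → 15.9904 [wait]  node(4,2) S=136.0600 payoff=0.0000 vs cont=5.5595 → 5.5595 [wait]  node(4,3) S=156.9067 payoff=0.0000 vs cont=0.9112 → 0.9112 [wait]  node(4,4) S=180.9475 payoff=0.0000 vs cont=0.0000 → 0.0000 [wait]  ⇒ S*(4)=102.3077
t_3: node(3,0) S=109.8661 payoff=22.7239 vs cont=23.0946 → 23.0946 [wait]  node(3,1) S=126.6995 payoff=5.8905 vs cont=10.7592 → 10.7592 [wait]  node(3,2) S=146.1120 payoff=0.0000 vs cont=3.2321 → 3.2321 [wait]  node(3,3) S=168.4989 payoff=0.0000 vs cont=0.4554 → 0.4554 [wait]  ⇒ S*(3)=-
t_2: node(2,0) S=117.9830 payoff=14.6070 vs cont=16.8982 → 16.8982 [wait]  node(2,1) S=136.0600 payoff=0.0000 vs cont=6.9861 → 6.9861 [wait]  node(2,2) S=156.9067 payoff=0.0000 vs cont=1.8420 → 1.8420 [wait]  ⇒ S*(2)=-
t_1: node(1,0) S=126.6995 payoff=5.8905 vs cont=11.9230 → 11.9230 [wait]  node(1,1) S=146.1120 payoff=0.0000 vs cont=4.4084 → 4.4084 [wait]  ⇒ S*(1)=-
t_0: node(0,0) S=136.0600 payoff=0.0000 vs cont=8.1533 → 8.1533 [wait]  ⇒ S*(0)=-

price = 8.1533
boundary = - - - - 102.3077 109.8661 102.3077 109.8661
tree:
8.1533
11.9230 4.4084
16.8982 6.9861 1.8420
23.0946 10.7592 3.2321 0.4554
30.2823 15.9904 5.5595 0.9112 0.0000
37.3207 22.7239 9.3081 1.8233 0.0000 0.0000
43.8750 30.2823 14.9908 3.6483 0.0000 0.0000 0.0000
49.9783 37.3207 22.7239 7.3000 0.0000 0.0000 0.0000 0.0000
55.6617 43.8750 30.2823 14.6070 0.0000 0.0000 0.0000 0.0000 0.0000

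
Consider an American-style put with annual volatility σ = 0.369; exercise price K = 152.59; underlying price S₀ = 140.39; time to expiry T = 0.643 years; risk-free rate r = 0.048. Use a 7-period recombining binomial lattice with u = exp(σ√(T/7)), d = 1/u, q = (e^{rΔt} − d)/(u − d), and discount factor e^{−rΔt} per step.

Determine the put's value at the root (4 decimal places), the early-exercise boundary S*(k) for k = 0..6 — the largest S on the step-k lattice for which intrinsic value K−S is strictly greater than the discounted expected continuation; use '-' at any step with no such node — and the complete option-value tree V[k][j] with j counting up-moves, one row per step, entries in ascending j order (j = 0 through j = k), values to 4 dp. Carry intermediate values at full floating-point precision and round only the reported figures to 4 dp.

Δt=0.09186, u=1.11833, d=0.89419, q=0.49178, disc=e^(-rΔt)=0.99560
k=7 terminal: V=max(K-S,0) → 88.4178 72.3323 52.2148 27.0546 0.0000 0.0000 0.0000 0.0000
k=6: j=0 S=71.7657 intr=80.8243 cont=80.1530 V=80.8243[EX]; j=1 S=89.7546 intr=62.8354 cont=62.1641 V=62.8354[EX]; j=2 S=112.2526 intr=40.3374 cont=39.6661 V=40.3374[EX]; j=3 S=140.3900 intr=12.2000 cont=13.6891 V=13.6891[hold]; j=4 S=175.5804 intr=0.0000 cont=0.0000 V=0.0000[hold]; j=5 S=219.5916 intr=0.0000 cont=0.0000 V=0.0000[hold]; j=6 S=274.6348 intr=0.0000 cont=0.0000 V=0.0000[hold]  S*(6)=112.2526
k=5: j=0 S=80.2577 intr=72.3323 cont=71.6610 V=72.3323[EX]; j=1 S=100.3752 intr=52.2148 cont=51.5435 V=52.2148[EX]; j=2 S=125.5354 intr=27.0546 cont=27.1123 V=27.1123[hold]; j=3 S=157.0023 intr=0.0000 cont=6.9264 V=6.9264[hold]; j=4 S=196.3568 intr=0.0000 cont=0.0000 V=0.0000[hold]; j=5 S=245.5758 intr=0.0000 cont=0.0000 V=0.0000[hold]  S*(5)=100.3752
k=4: j=0 S=89.7546 intr=62.8354 cont=62.1641 V=62.8354[EX]; j=1 S=112.2526 intr=40.3374 cont=39.6944 V=40.3374[EX]; j=2 S=140.3900 intr=12.2000 cont=17.1096 V=17.1096[hold]; j=3 S=175.5804 intr=0.0000 cont=3.5046 V=3.5046[hold]; j=4 S=219.5916 intr=0.0000 cont=0.0000 V=0.0000[hold]  S*(4)=112.2526
k=3: j=0 S=100.3752 intr=52.2148 cont=51.5435 V=52.2148[EX]; j=1 S=125.5354 intr=27.0546 cont=28.7871 V=28.7871[hold]; j=2 S=157.0023 intr=0.0000 cont=10.3730 V=10.3730[hold]; j=3 S=196.3568 intr=0.0000 cont=1.7733 V=1.7733[hold]  S*(3)=100.3752
k=2: j=0 S=112.2526 intr=40.3374 cont=40.5144 V=40.5144[hold]; j=1 S=140.3900 intr=12.2000 cont=19.6445 V=19.6445[hold]; j=2 S=175.5804 intr=0.0000 cont=6.1168 V=6.1168[hold]  S*(2)=-
k=1: j=0 S=125.5354 intr=27.0546 cont=30.1178 V=30.1178[hold]; j=1 S=157.0023 intr=0.0000 cont=12.9346 V=12.9346[hold]  S*(1)=-
k=0: j=0 S=140.3900 intr=12.2000 cont=21.5721 V=21.5721[hold]  S*(0)=-

price = 21.5721
boundary = - - - 100.3752 112.2526 100.3752 112.2526
tree:
21.5721
30.1178 12.9346
40.5144 19.6445 6.1168
52.2148 28.7871 10.3730 1.7733
62.8354 40.3374 17.1096 3.5046 0.0000
72.3323 52.2148 27.1123 6.9264 0.0000 0.0000
80.8243 62.8354 40.3374 13.6891 0.0000 0.0000 0.0000
88.4178 72.3323 52.2148 27.0546 0.0000 0.0000 0.0000 0.0000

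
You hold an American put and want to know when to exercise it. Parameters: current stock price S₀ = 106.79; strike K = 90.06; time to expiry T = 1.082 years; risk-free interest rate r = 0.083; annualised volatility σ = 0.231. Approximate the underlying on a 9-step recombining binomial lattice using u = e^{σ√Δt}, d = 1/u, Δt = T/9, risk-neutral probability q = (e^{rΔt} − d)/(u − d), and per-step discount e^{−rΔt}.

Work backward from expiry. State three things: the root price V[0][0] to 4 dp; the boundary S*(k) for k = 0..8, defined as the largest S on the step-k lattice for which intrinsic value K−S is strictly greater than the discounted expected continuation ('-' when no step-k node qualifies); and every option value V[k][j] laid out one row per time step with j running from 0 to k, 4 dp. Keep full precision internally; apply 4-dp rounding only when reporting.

Δt=0.12022  u=1.08339  d=0.92303  q=0.54252  discount=0.99007
step 9 (expiry): payoffs max(K−S,0) = 38.1241 29.1011 18.5104 6.0799 0.0000 0.0000 0.0000 0.0000 0.0000 0.0000
step 8: (k=8,j=0): S=56.2669, (K−S)⁺=33.7931, hold=32.8989 ⇒ V=33.7931 exercise | (k=8,j=1): S=66.0423, (K−S)⁺=24.0177, hold=23.1235 ⇒ V=24.0177 exercise | (k=8,j=2): S=77.5161, (K−S)⁺=12.5439, hold=11.6498 ⇒ V=12.5439 exercise | (k=8,j=3): S=90.9832, (K−S)⁺=0.0000, hold=2.7538 ⇒ V=2.7538 continue | (k=8,j=4): S=106.7900, (K−S)⁺=0.0000, hold=0.0000 ⇒ V=0.0000 continue | (k=8,j=5): S=125.3430, (K−S)⁺=0.0000, hold=0.0000 ⇒ V=0.0000 continue | (k=8,j=6): S=147.1193, (K−S)⁺=0.0000, hold=0.0000 ⇒ V=0.0000 continue | (k=8,j=7): S=172.6788, (K−S)⁺=0.0000, hold=0.0000 ⇒ V=0.0000 continue | (k=8,j=8): S=202.6789, (K−S)⁺=0.0000, hold=0.0000 ⇒ V=0.0000 continue  boundary S*=77.5161
step 7: (k=7,j=0): S=60.9589, (K−S)⁺=29.1011, hold=28.2069 ⇒ V=29.1011 exercise | (k=7,j=1): S=71.5496, (K−S)⁺=18.5104, hold=17.6163 ⇒ V=18.5104 exercise | (k=7,j=2): S=83.9801, (K−S)⁺=6.0799, hold=7.1607 ⇒ V=7.1607 continue | (k=7,j=3): S=98.5702, (K−S)⁺=0.0000, hold=1.2473 ⇒ V=1.2473 continue | (k=7,j=4): S=115.6952, (K−S)⁺=0.0000, hold=0.0000 ⇒ V=0.0000 continue | (k=7,j=5): S=135.7953, (K−S)⁺=0.0000, hold=0.0000 ⇒ V=0.0000 continue | (k=7,j=6): S=159.3875, (K−S)⁺=0.0000, hold=0.0000 ⇒ V=0.0000 continue | (k=7,j=7): S=187.0784, (K−S)⁺=0.0000, hold=0.0000 ⇒ V=0.0000 continue  boundary S*=71.5496
step 6: (k=6,j=0): S=66.0423, (K−S)⁺=24.0177, hold=23.1235 ⇒ V=24.0177 exercise | (k=6,j=1): S=77.5161, (K−S)⁺=12.5439, hold=12.2303 ⇒ V=12.5439 exercise | (k=6,j=2): S=90.9832, (K−S)⁺=0.0000, hold=3.9133 ⇒ V=3.9133 continue | (k=6,j=3): S=106.7900, (K−S)⁺=0.0000, hold=0.5649 ⇒ V=0.5649 continue | (k=6,j=4): S=125.3430, (K−S)⁺=0.0000, hold=0.0000 ⇒ V=0.0000 continue | (k=6,j=5): S=147.1193, (K−S)⁺=0.0000, hold=0.0000 ⇒ V=0.0000 continue | (k=6,j=6): S=172.6788, (K−S)⁺=0.0000, hold=0.0000 ⇒ V=0.0000 continue  boundary S*=77.5161
step 5: (k=5,j=0): S=71.5496, (K−S)⁺=18.5104, hold=17.6163 ⇒ V=18.5104 exercise | (k=5,j=1): S=83.9801, (K−S)⁺=6.0799, hold=7.7836 ⇒ V=7.7836 continue | (k=5,j=2): S=98.5702, (K−S)⁺=0.0000, hold=2.0759 ⇒ V=2.0759 continue | (k=5,j=3): S=115.6952, (K−S)⁺=0.0000, hold=0.2559 ⇒ V=0.2559 continue | (k=5,j=4): S=135.7953, (K−S)⁺=0.0000, hold=0.0000 ⇒ V=0.0000 continue | (k=5,j=5): S=159.3875, (K−S)⁺=0.0000, hold=0.0000 ⇒ V=0.0000 continue  boundary S*=71.5496
step 4: (k=4,j=0): S=77.5161, (K−S)⁺=12.5439, hold=12.5649 ⇒ V=12.5649 continue | (k=4,j=1): S=90.9832, (K−S)⁺=0.0000, hold=4.6405 ⇒ V=4.6405 continue | (k=4,j=2): S=106.7900, (K−S)⁺=0.0000, hold=1.0777 ⇒ V=1.0777 continue | (k=4,j=3): S=125.3430, (K−S)⁺=0.0000, hold=0.1159 ⇒ V=0.1159 continue | (k=4,j=4): S=147.1193, (K−S)⁺=0.0000, hold=0.0000 ⇒ V=0.0000 continue  boundary S*=-
step 3: (k=3,j=0): S=83.9801, (K−S)⁺=6.0799, hold=8.1836 ⇒ V=8.1836 continue | (k=3,j=1): S=98.5702, (K−S)⁺=0.0000, hold=2.6807 ⇒ V=2.6807 continue | (k=3,j=2): S=115.6952, (K−S)⁺=0.0000, hold=0.5504 ⇒ V=0.5504 continue | (k=3,j=3): S=135.7953, (K−S)⁺=0.0000, hold=0.0525 ⇒ V=0.0525 continue  boundary S*=-
step 2: (k=2,j=0): S=90.9832, (K−S)⁺=0.0000, hold=5.1466 ⇒ V=5.1466 continue | (k=2,j=1): S=106.7900, (K−S)⁺=0.0000, hold=1.5098 ⇒ V=1.5098 continue | (k=2,j=2): S=125.3430, (K−S)⁺=0.0000, hold=0.2775 ⇒ V=0.2775 continue  boundary S*=-
step 1: (k=1,j=0): S=98.5702, (K−S)⁺=0.0000, hold=3.1420 ⇒ V=3.1420 continue | (k=1,j=1): S=115.6952, (K−S)⁺=0.0000, hold=0.8329 ⇒ V=0.8329 continue  boundary S*=-
step 0: (k=0,j=0): S=106.7900, (K−S)⁺=0.0000, hold=1.8705 ⇒ V=1.8705 continue  boundary S*=-

price = 1.8705
boundary = - - - - - 71.5496 77.5161 71.5496 77.5161
tree:
1.8705
3.1420 0.8329
5.1466 1.5098 0.2775
8.1836 2.6807 0.5504 0.0525
12.5649 4.6405 1.0777 0.1159 0.0000
18.5104 7.7836 2.0759 0.2559 0.0000 0.0000
24.0177 12.5439 3.9133 0.5649 0.0000 0.0000 0.0000
29.1011 18.5104 7.1607 1.2473 0.0000 0.0000 0.0000 0.0000
33.7931 24.0177 12.5439 2.7538 0.0000 0.0000 0.0000 0.0000 0.0000
38.1241 29.1011 18.5104 6.0799 0.0000 0.0000 0.0000 0.0000 0.0000 0.0000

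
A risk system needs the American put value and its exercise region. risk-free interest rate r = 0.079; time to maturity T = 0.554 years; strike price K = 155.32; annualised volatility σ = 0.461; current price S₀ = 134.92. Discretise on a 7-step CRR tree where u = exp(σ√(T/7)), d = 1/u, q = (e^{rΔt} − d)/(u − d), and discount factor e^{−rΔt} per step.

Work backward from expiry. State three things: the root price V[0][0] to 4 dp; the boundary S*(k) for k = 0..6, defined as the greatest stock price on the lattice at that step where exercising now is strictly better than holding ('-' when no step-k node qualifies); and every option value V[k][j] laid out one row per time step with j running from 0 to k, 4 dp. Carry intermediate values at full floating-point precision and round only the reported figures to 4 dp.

price = 28.1213
boundary = - - 104.0948 91.4335 104.0948 118.5094 134.9200
tree:
28.1213
38.6671 17.5796
51.2252 26.1801 8.9143
63.8865 37.5213 14.7916 2.9531
75.0078 51.2252 23.8353 5.6326 0.2212
84.7764 63.8865 36.8106 10.7277 0.4380 0.0000
93.3567 75.0078 51.2252 20.4000 0.8672 0.0000 0.0000
100.8935 84.7764 63.8865 36.8106 1.7169 0.0000 0.0000 0.0000

Δt=0.07914  u=1.13848  d=0.87837  q=0.49174  discount=0.99377
step 7 (expiry): payoffs max(K−S,0) = 100.8935 84.7764 63.8865 36.8106 1.7169 0.0000 0.0000 0.0000
step 6: (k=6,j=0): S=61.9633, (K−S)⁺=93.3567, hold=92.3887 ⇒ V=93.3567 exercise | (k=6,j=1): S=80.3122, (K−S)⁺=75.0078, hold=74.0397 ⇒ V=75.0078 exercise | (k=6,j=2): S=104.0948, (K−S)⁺=51.2252, hold=50.2571 ⇒ V=51.2252 exercise | (k=6,j=3): S=134.9200, (K−S)⁺=20.4000, hold=19.4319 ⇒ V=20.4000 exercise | (k=6,j=4): S=174.8734, (K−S)⁺=0.0000, hold=0.8672 ⇒ V=0.8672 continue | (k=6,j=5): S=226.6580, (K−S)⁺=0.0000, hold=0.0000 ⇒ V=0.0000 continue | (k=6,j=6): S=293.7775, (K−S)⁺=0.0000, hold=0.0000 ⇒ V=0.0000 continue  boundary S*=134.9200
step 5: (k=5,j=0): S=70.5436, (K−S)⁺=84.7764, hold=83.8083 ⇒ V=84.7764 exercise | (k=5,j=1): S=91.4335, (K−S)⁺=63.8865, hold=62.9184 ⇒ V=63.8865 exercise | (k=5,j=2): S=118.5094, (K−S)⁺=36.8106, hold=35.8426 ⇒ V=36.8106 exercise | (k=5,j=3): S=153.6031, (K−S)⁺=1.7169, hold=10.7277 ⇒ V=10.7277 continue | (k=5,j=4): S=199.0891, (K−S)⁺=0.0000, hold=0.4380 ⇒ V=0.4380 continue | (k=5,j=5): S=258.0446, (K−S)⁺=0.0000, hold=0.0000 ⇒ V=0.0000 continue  boundary S*=118.5094
step 4: (k=4,j=0): S=80.3122, (K−S)⁺=75.0078, hold=74.0397 ⇒ V=75.0078 exercise | (k=4,j=1): S=104.0948, (K−S)⁺=51.2252, hold=50.2571 ⇒ V=51.2252 exercise | (k=4,j=2): S=134.9200, (K−S)⁺=20.4000, hold=23.8353 ⇒ V=23.8353 continue | (k=4,j=3): S=174.8734, (K−S)⁺=0.0000, hold=5.6326 ⇒ V=5.6326 continue | (k=4,j=4): S=226.6580, (K−S)⁺=0.0000, hold=0.2212 ⇒ V=0.2212 continue  boundary S*=104.0948
step 3: (k=3,j=0): S=91.4335, (K−S)⁺=63.8865, hold=62.9184 ⇒ V=63.8865 exercise | (k=3,j=1): S=118.5094, (K−S)⁺=36.8106, hold=37.5213 ⇒ V=37.5213 continue | (k=3,j=2): S=153.6031, (K−S)⁺=1.7169, hold=14.7916 ⇒ V=14.7916 continue | (k=3,j=3): S=199.0891, (K−S)⁺=0.0000, hold=2.9531 ⇒ V=2.9531 continue  boundary S*=91.4335
step 2: (k=2,j=0): S=104.0948, (K−S)⁺=51.2252, hold=50.6044 ⇒ V=51.2252 exercise | (k=2,j=1): S=134.9200, (K−S)⁺=20.4000, hold=26.1801 ⇒ V=26.1801 continue | (k=2,j=2): S=174.8734, (K−S)⁺=0.0000, hold=8.9143 ⇒ V=8.9143 continue  boundary S*=104.0948
step 1: (k=1,j=0): S=118.5094, (K−S)⁺=36.8106, hold=38.6671 ⇒ V=38.6671 continue | (k=1,j=1): S=153.6031, (K−S)⁺=1.7169, hold=17.5796 ⇒ V=17.5796 continue  boundary S*=-
step 0: (k=0,j=0): S=134.9200, (K−S)⁺=20.4000, hold=28.1213 ⇒ V=28.1213 continue  boundary S*=-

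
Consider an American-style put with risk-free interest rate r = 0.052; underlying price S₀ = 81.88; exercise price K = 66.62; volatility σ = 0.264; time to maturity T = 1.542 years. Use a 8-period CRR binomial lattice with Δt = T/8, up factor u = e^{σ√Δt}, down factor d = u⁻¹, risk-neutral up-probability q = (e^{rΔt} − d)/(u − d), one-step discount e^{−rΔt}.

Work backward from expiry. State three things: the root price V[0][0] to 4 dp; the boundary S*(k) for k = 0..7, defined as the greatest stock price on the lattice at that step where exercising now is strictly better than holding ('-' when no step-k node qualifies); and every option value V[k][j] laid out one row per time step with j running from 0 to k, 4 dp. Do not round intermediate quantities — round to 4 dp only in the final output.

params: Δt=0.19275 u=1.12289 d=0.89056 q=0.51441 e^(-rΔt)=0.99003
t_8 payoffs: 34.2246 25.7733 15.1172 1.6812 0.0000 0.0000 0.0000 0.0000 0.0000
t_7: node(7,0) S=36.3765 payoff=30.2435 vs cont=29.5791 → 30.2435 [stop]  node(7,1) S=45.8663 payoff=20.7537 vs cont=20.0893 → 20.7537 [stop]  node(7,2) S=57.8319 payoff=8.7881 vs cont=8.1237 → 8.7881 [stop]  node(7,3) S=72.9191 payoff=0.0000 vs cont=0.8082 → 0.8082 [wait]  node(7,4) S=91.9421 payoff=0.0000 vs cont=0.0000 → 0.0000 [wait]  node(7,5) S=115.9280 payoff=0.0000 vs cont=0.0000 → 0.0000 [wait]  node(7,6) S=146.1712 payoff=0.0000 vs cont=0.0000 → 0.0000 [wait]  node(7,7) S=184.3042 payoff=0.0000 vs cont=0.0000 → 0.0000 [wait]  ⇒ S*(7)=57.8319
t_6: node(6,0) S=40.8467 payoff=25.7733 vs cont=25.1089 → 25.7733 [stop]  node(6,1) S=51.5028 payoff=15.1172 vs cont=14.4528 → 15.1172 [stop]  node(6,2) S=64.9388 payoff=1.6812 vs cont=4.6364 → 4.6364 [wait]  node(6,3) S=81.8800 payoff=0.0000 vs cont=0.3885 → 0.3885 [wait]  node(6,4) S=103.2408 payoff=0.0000 vs cont=0.0000 → 0.0000 [wait]  node(6,5) S=130.1742 payoff=0.0000 vs cont=0.0000 → 0.0000 [wait]  node(6,6) S=164.1340 payoff=0.0000 vs cont=0.0000 → 0.0000 [wait]  ⇒ S*(6)=51.5028
t_5: node(5,0) S=45.8663 payoff=20.7537 vs cont=20.0893 → 20.7537 [stop]  node(5,1) S=57.8319 payoff=8.7881 vs cont=9.6288 → 9.6288 [wait]  node(5,2) S=72.9191 payoff=0.0000 vs cont=2.4268 → 2.4268 [wait]  node(5,3) S=91.9421 payoff=0.0000 vs cont=0.1868 → 0.1868 [wait]  node(5,4) S=115.9280 payoff=0.0000 vs cont=0.0000 → 0.0000 [wait]  node(5,5) S=146.1712 payoff=0.0000 vs cont=0.0000 → 0.0000 [wait]  ⇒ S*(5)=45.8663
t_4: node(4,0) S=51.5028 payoff=15.1172 vs cont=14.8810 → 15.1172 [stop]  node(4,1) S=64.9388 payoff=1.6812 vs cont=5.8649 → 5.8649 [wait]  node(4,2) S=81.8800 payoff=0.0000 vs cont=1.2618 → 1.2618 [wait]  node(4,3) S=103.2408 payoff=0.0000 vs cont=0.0898 → 0.0898 [wait]  node(4,4) S=130.1742 payoff=0.0000 vs cont=0.0000 → 0.0000 [wait]  ⇒ S*(4)=51.5028
t_3: node(3,0) S=57.8319 payoff=8.7881 vs cont=10.2544 → 10.2544 [wait]  node(3,1) S=72.9191 payoff=0.0000 vs cont=3.4621 → 3.4621 [wait]  node(3,2) S=91.9421 payoff=0.0000 vs cont=0.6523 → 0.6523 [wait]  node(3,3) S=115.9280 payoff=0.0000 vs cont=0.0432 → 0.0432 [wait]  ⇒ S*(3)=-
t_2: node(2,0) S=64.9388 payoff=1.6812 vs cont=6.6929 → 6.6929 [wait]  node(2,1) S=81.8800 payoff=0.0000 vs cont=1.9966 → 1.9966 [wait]  node(2,2) S=103.2408 payoff=0.0000 vs cont=0.3356 → 0.3356 [wait]  ⇒ S*(2)=-
t_1: node(1,0) S=72.9191 payoff=0.0000 vs cont=4.2344 → 4.2344 [wait]  node(1,1) S=91.9421 payoff=0.0000 vs cont=1.1308 → 1.1308 [wait]  ⇒ S*(1)=-
t_0: node(0,0) S=81.8800 payoff=0.0000 vs cont=2.6115 → 2.6115 [wait]  ⇒ S*(0)=-

price = 2.6115
boundary = - - - - 51.5028 45.8663 51.5028 57.8319
tree:
2.6115
4.2344 1.1308
6.6929 1.9966 0.3356
10.2544 3.4621 0.6523 0.0432
15.1172 5.8649 1.2618 0.0898 0.0000
20.7537 9.6288 2.4268 0.1868 0.0000 0.0000
25.7733 15.1172 4.6364 0.3885 0.0000 0.0000 0.0000
30.2435 20.7537 8.7881 0.8082 0.0000 0.0000 0.0000 0.0000
34.2246 25.7733 15.1172 1.6812 0.0000 0.0000 0.0000 0.0000 0.0000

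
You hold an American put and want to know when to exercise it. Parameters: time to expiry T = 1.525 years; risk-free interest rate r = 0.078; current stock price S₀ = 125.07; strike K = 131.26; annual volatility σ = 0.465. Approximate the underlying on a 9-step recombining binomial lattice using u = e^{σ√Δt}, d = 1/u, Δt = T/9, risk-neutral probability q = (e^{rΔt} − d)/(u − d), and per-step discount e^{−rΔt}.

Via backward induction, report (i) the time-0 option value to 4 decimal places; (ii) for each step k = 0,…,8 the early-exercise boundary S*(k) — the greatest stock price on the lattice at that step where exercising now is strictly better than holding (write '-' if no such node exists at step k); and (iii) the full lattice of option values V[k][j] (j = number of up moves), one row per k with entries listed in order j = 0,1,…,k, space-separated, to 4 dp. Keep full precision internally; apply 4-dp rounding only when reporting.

Δt=0.16944  u=1.21096  d=0.82579  q=0.48684  discount=0.98687
step 9 (expiry): payoffs max(K−S,0) = 108.9245 98.5069 83.2303 60.8285 27.9780 0.0000 0.0000 0.0000 0.0000 0.0000
step 8: (k=8,j=0): S=27.0473, (K−S)⁺=104.2127, hold=102.4893 ⇒ V=104.2127 exercise | (k=8,j=1): S=39.6626, (K−S)⁺=91.5974, hold=89.8740 ⇒ V=91.5974 exercise | (k=8,j=2): S=58.1619, (K−S)⁺=73.0981, hold=71.3747 ⇒ V=73.0981 exercise | (k=8,j=3): S=85.2895, (K−S)⁺=45.9705, hold=44.2471 ⇒ V=45.9705 exercise | (k=8,j=4): S=125.0700, (K−S)⁺=6.1900, hold=14.1688 ⇒ V=14.1688 continue | (k=8,j=5): S=183.4047, (K−S)⁺=0.0000, hold=0.0000 ⇒ V=0.0000 continue | (k=8,j=6): S=268.9477, (K−S)⁺=0.0000, hold=0.0000 ⇒ V=0.0000 continue | (k=8,j=7): S=394.3894, (K−S)⁺=0.0000, hold=0.0000 ⇒ V=0.0000 continue | (k=8,j=8): S=578.3392, (K−S)⁺=0.0000, hold=0.0000 ⇒ V=0.0000 continue  boundary S*=85.2895
step 7: (k=7,j=0): S=32.7531, (K−S)⁺=98.5069, hold=96.7835 ⇒ V=98.5069 exercise | (k=7,j=1): S=48.0297, (K−S)⁺=83.2303, hold=81.5069 ⇒ V=83.2303 exercise | (k=7,j=2): S=70.4315, (K−S)⁺=60.8285, hold=59.1051 ⇒ V=60.8285 exercise | (k=7,j=3): S=103.2820, (K−S)⁺=27.9780, hold=30.0880 ⇒ V=30.0880 continue | (k=7,j=4): S=151.4544, (K−S)⁺=0.0000, hold=7.1755 ⇒ V=7.1755 continue | (k=7,j=5): S=222.0952, (K−S)⁺=0.0000, hold=0.0000 ⇒ V=0.0000 continue | (k=7,j=6): S=325.6841, (K−S)⁺=0.0000, hold=0.0000 ⇒ V=0.0000 continue | (k=7,j=7): S=477.5886, (K−S)⁺=0.0000, hold=0.0000 ⇒ V=0.0000 continue  boundary S*=70.4315
step 6: (k=6,j=0): S=39.6626, (K−S)⁺=91.5974, hold=89.8740 ⇒ V=91.5974 exercise | (k=6,j=1): S=58.1619, (K−S)⁺=73.0981, hold=71.3747 ⇒ V=73.0981 exercise | (k=6,j=2): S=85.2895, (K−S)⁺=45.9705, hold=45.2608 ⇒ V=45.9705 exercise | (k=6,j=3): S=125.0700, (K−S)⁺=6.1900, hold=18.6848 ⇒ V=18.6848 continue | (k=6,j=4): S=183.4047, (K−S)⁺=0.0000, hold=3.6339 ⇒ V=3.6339 continue | (k=6,j=5): S=268.9477, (K−S)⁺=0.0000, hold=0.0000 ⇒ V=0.0000 continue | (k=6,j=6): S=394.3894, (K−S)⁺=0.0000, hold=0.0000 ⇒ V=0.0000 continue  boundary S*=85.2895
step 5: (k=5,j=0): S=48.0297, (K−S)⁺=83.2303, hold=81.5069 ⇒ V=83.2303 exercise | (k=5,j=1): S=70.4315, (K−S)⁺=60.8285, hold=59.1051 ⇒ V=60.8285 exercise | (k=5,j=2): S=103.2820, (K−S)⁺=27.9780, hold=32.2577 ⇒ V=32.2577 continue | (k=5,j=3): S=151.4544, (K−S)⁺=0.0000, hold=11.2084 ⇒ V=11.2084 continue | (k=5,j=4): S=222.0952, (K−S)⁺=0.0000, hold=1.8403 ⇒ V=1.8403 continue | (k=5,j=5): S=325.6841, (K−S)⁺=0.0000, hold=0.0000 ⇒ V=0.0000 continue  boundary S*=70.4315
step 4: (k=4,j=0): S=58.1619, (K−S)⁺=73.0981, hold=71.3747 ⇒ V=73.0981 exercise | (k=4,j=1): S=85.2895, (K−S)⁺=45.9705, hold=46.3032 ⇒ V=46.3032 continue | (k=4,j=2): S=125.0700, (K−S)⁺=6.1900, hold=21.7211 ⇒ V=21.7211 continue | (k=4,j=3): S=183.4047, (K−S)⁺=0.0000, hold=6.5604 ⇒ V=6.5604 continue | (k=4,j=4): S=268.9477, (K−S)⁺=0.0000, hold=0.9320 ⇒ V=0.9320 continue  boundary S*=58.1619
step 3: (k=3,j=0): S=70.4315, (K−S)⁺=60.8285, hold=59.2649 ⇒ V=60.8285 exercise | (k=3,j=1): S=103.2820, (K−S)⁺=27.9780, hold=33.8850 ⇒ V=33.8850 continue | (k=3,j=2): S=151.4544, (K−S)⁺=0.0000, hold=14.1521 ⇒ V=14.1521 continue | (k=3,j=3): S=222.0952, (K−S)⁺=0.0000, hold=3.7701 ⇒ V=3.7701 continue  boundary S*=70.4315
step 2: (k=2,j=0): S=85.2895, (K−S)⁺=45.9705, hold=47.0850 ⇒ V=47.0850 continue | (k=2,j=1): S=125.0700, (K−S)⁺=6.1900, hold=23.9595 ⇒ V=23.9595 continue | (k=2,j=2): S=183.4047, (K−S)⁺=0.0000, hold=8.9783 ⇒ V=8.9783 continue  boundary S*=-
step 1: (k=1,j=0): S=103.2820, (K−S)⁺=27.9780, hold=35.3563 ⇒ V=35.3563 continue | (k=1,j=1): S=151.4544, (K−S)⁺=0.0000, hold=16.4473 ⇒ V=16.4473 continue  boundary S*=-
step 0: (k=0,j=0): S=125.0700, (K−S)⁺=6.1900, hold=25.8074 ⇒ V=25.8074 continue  boundary S*=-

price = 25.8074
boundary = - - - 70.4315 58.1619 70.4315 85.2895 70.4315 85.2895
tree:
25.8074
35.3563 16.4473
47.0850 23.9595 8.9783
60.8285 33.8850 14.1521 3.7701
73.0981 46.3032 21.7211 6.5604 0.9320
83.2303 60.8285 32.2577 11.2084 1.8403 0.0000
91.5974 73.0981 45.9705 18.6848 3.6339 0.0000 0.0000
98.5069 83.2303 60.8285 30.0880 7.1755 0.0000 0.0000 0.0000
104.2127 91.5974 73.0981 45.9705 14.1688 0.0000 0.0000 0.0000 0.0000
108.9245 98.5069 83.2303 60.8285 27.9780 0.0000 0.0000 0.0000 0.0000 0.0000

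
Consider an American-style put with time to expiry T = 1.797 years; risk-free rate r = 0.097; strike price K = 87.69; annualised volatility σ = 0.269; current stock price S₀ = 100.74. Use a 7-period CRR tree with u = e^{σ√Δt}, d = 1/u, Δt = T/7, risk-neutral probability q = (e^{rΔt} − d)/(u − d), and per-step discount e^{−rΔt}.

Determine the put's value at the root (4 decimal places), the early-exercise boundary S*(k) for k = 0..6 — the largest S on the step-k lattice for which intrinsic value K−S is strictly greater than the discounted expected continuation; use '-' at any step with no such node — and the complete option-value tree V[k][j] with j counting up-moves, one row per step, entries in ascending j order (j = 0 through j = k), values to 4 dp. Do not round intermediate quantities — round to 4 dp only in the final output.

params: Δt=0.25671 u=1.14602 d=0.87259 q=0.55819 e^(-rΔt)=0.97541
t_7 payoffs: 48.8875 36.7284 20.7591 0.0000 0.0000 0.0000 0.0000 0.0000
t_6: node(6,0) S=44.4684 payoff=43.2216 vs cont=41.0650 → 43.2216 [stop]  node(6,1) S=58.4029 payoff=29.2871 vs cont=27.1304 → 29.2871 [stop]  node(6,2) S=76.7041 payoff=10.9859 vs cont=8.9460 → 10.9859 [stop]  node(6,3) S=100.7400 payoff=0.0000 vs cont=0.0000 → 0.0000 [wait]  node(6,4) S=132.3078 payoff=0.0000 vs cont=0.0000 → 0.0000 [wait]  node(6,5) S=173.7678 payoff=0.0000 vs cont=0.0000 → 0.0000 [wait]  node(6,6) S=228.2195 payoff=0.0000 vs cont=0.0000 → 0.0000 [wait]  ⇒ S*(6)=76.7041
t_5: node(5,0) S=50.9616 payoff=36.7284 vs cont=34.5718 → 36.7284 [stop]  node(5,1) S=66.9309 payoff=20.7591 vs cont=18.6025 → 20.7591 [stop]  node(5,2) S=87.9043 payoff=0.0000 vs cont=4.7343 → 4.7343 [wait]  node(5,3) S=115.4500 payoff=0.0000 vs cont=0.0000 → 0.0000 [wait]  node(5,4) S=151.6273 payoff=0.0000 vs cont=0.0000 → 0.0000 [wait]  node(5,5) S=199.1411 payoff=0.0000 vs cont=0.0000 → 0.0000 [wait]  ⇒ S*(5)=66.9309
t_4: node(4,0) S=58.4029 payoff=29.2871 vs cont=27.1304 → 29.2871 [stop]  node(4,1) S=76.7041 payoff=10.9859 vs cont=11.5237 → 11.5237 [wait]  node(4,2) S=100.7400 payoff=0.0000 vs cont=2.0402 → 2.0402 [wait]  node(4,3) S=132.3078 payoff=0.0000 vs cont=0.0000 → 0.0000 [wait]  node(4,4) S=173.7678 payoff=0.0000 vs cont=0.0000 → 0.0000 [wait]  ⇒ S*(4)=58.4029
t_3: node(3,0) S=66.9309 payoff=20.7591 vs cont=18.8953 → 20.7591 [stop]  node(3,1) S=87.9043 payoff=0.0000 vs cont=6.0769 → 6.0769 [wait]  node(3,2) S=115.4500 payoff=0.0000 vs cont=0.8792 → 0.8792 [wait]  node(3,3) S=151.6273 payoff=0.0000 vs cont=0.0000 → 0.0000 [wait]  ⇒ S*(3)=66.9309
t_2: node(2,0) S=76.7041 payoff=10.9859 vs cont=12.2546 → 12.2546 [wait]  node(2,1) S=100.7400 payoff=0.0000 vs cont=3.0975 → 3.0975 [wait]  node(2,2) S=132.3078 payoff=0.0000 vs cont=0.3789 → 0.3789 [wait]  ⇒ S*(2)=-
t_1: node(1,0) S=87.9043 payoff=0.0000 vs cont=6.9675 → 6.9675 [wait]  node(1,1) S=115.4500 payoff=0.0000 vs cont=1.5411 → 1.5411 [wait]  ⇒ S*(1)=-
t_0: node(0,0) S=100.7400 payoff=0.0000 vs cont=3.8417 → 3.8417 [wait]  ⇒ S*(0)=-

price = 3.8417
boundary = - - - 66.9309 58.4029 66.9309 76.7041
tree:
3.8417
6.9675 1.5411
12.2546 3.0975 0.3789
20.7591 6.0769 0.8792 0.0000
29.2871 11.5237 2.0402 0.0000 0.0000
36.7284 20.7591 4.7343 0.0000 0.0000 0.0000
43.2216 29.2871 10.9859 0.0000 0.0000 0.0000 0.0000
48.8875 36.7284 20.7591 0.0000 0.0000 0.0000 0.0000 0.0000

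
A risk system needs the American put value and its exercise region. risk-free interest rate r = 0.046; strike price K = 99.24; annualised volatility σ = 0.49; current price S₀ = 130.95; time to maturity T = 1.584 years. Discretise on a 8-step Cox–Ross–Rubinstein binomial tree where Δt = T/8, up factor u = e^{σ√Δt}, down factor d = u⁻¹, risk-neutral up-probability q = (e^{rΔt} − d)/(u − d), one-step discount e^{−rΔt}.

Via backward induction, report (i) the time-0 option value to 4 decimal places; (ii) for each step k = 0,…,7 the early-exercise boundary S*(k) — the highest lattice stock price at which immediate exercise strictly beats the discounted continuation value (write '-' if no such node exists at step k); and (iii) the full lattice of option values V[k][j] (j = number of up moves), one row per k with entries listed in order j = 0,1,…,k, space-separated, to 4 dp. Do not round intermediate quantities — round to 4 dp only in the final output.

Δt=0.19800, u=1.24363, d=0.80410, q=0.46652, disc=e^(-rΔt)=0.99093
k=8 terminal: V=max(K-S,0) → 76.3540 63.8440 44.4958 14.5715 0.0000 0.0000 0.0000 0.0000 0.0000
k=7: j=0 S=28.4618 intr=70.7782 cont=69.8785 V=70.7782[EX]; j=1 S=44.0196 intr=55.2204 cont=54.3207 V=55.2204[EX]; j=2 S=68.0816 intr=31.1584 cont=30.2586 V=31.1584[EX]; j=3 S=105.2964 intr=0.0000 cont=7.7031 V=7.7031[hold]; j=4 S=162.8536 intr=0.0000 cont=0.0000 V=0.0000[hold]; j=5 S=251.8728 intr=0.0000 cont=0.0000 V=0.0000[hold]; j=6 S=389.5518 intr=0.0000 cont=0.0000 V=0.0000[hold]; j=7 S=602.4889 intr=0.0000 cont=0.0000 V=0.0000[hold]  S*(7)=68.0816
k=6: j=0 S=35.3960 intr=63.8440 cont=62.9442 V=63.8440[EX]; j=1 S=54.7442 intr=44.4958 cont=43.5961 V=44.4958[EX]; j=2 S=84.6685 intr=14.5715 cont=20.0327 V=20.0327[hold]; j=3 S=130.9500 intr=0.0000 cont=4.0722 V=4.0722[hold]; j=4 S=202.5300 intr=0.0000 cont=0.0000 V=0.0000[hold]; j=5 S=313.2371 intr=0.0000 cont=0.0000 V=0.0000[hold]; j=6 S=484.4591 intr=0.0000 cont=0.0000 V=0.0000[hold]  S*(6)=54.7442
k=5: j=0 S=44.0196 intr=55.2204 cont=54.3207 V=55.2204[EX]; j=1 S=68.0816 intr=31.1584 cont=32.7833 V=32.7833[hold]; j=2 S=105.2964 intr=0.0000 cont=12.4726 V=12.4726[hold]; j=3 S=162.8536 intr=0.0000 cont=2.1527 V=2.1527[hold]; j=4 S=251.8728 intr=0.0000 cont=0.0000 V=0.0000[hold]; j=5 S=389.5518 intr=0.0000 cont=0.0000 V=0.0000[hold]  S*(5)=44.0196
k=4: j=0 S=54.7442 intr=44.4958 cont=44.3472 V=44.4958[EX]; j=1 S=84.6685 intr=14.5715 cont=23.0966 V=23.0966[hold]; j=2 S=130.9500 intr=0.0000 cont=7.5887 V=7.5887[hold]; j=3 S=202.5300 intr=0.0000 cont=1.1380 V=1.1380[hold]; j=4 S=313.2371 intr=0.0000 cont=0.0000 V=0.0000[hold]  S*(4)=54.7442
k=3: j=0 S=68.0816 intr=31.1584 cont=34.1997 V=34.1997[hold]; j=1 S=105.2964 intr=0.0000 cont=15.7180 V=15.7180[hold]; j=2 S=162.8536 intr=0.0000 cont=4.5378 V=4.5378[hold]; j=3 S=251.8728 intr=0.0000 cont=0.6016 V=0.6016[hold]  S*(3)=-
k=2: j=0 S=84.6685 intr=14.5715 cont=25.3457 V=25.3457[hold]; j=1 S=130.9500 intr=0.0000 cont=10.4070 V=10.4070[hold]; j=2 S=202.5300 intr=0.0000 cont=2.6770 V=2.6770[hold]  S*(2)=-
k=1: j=0 S=105.2964 intr=0.0000 cont=18.2098 V=18.2098[hold]; j=1 S=162.8536 intr=0.0000 cont=6.7391 V=6.7391[hold]  S*(1)=-
k=0: j=0 S=130.9500 intr=0.0000 cont=12.7419 V=12.7419[hold]  S*(0)=-

price = 12.7419
boundary = - - - - 54.7442 44.0196 54.7442 68.0816
tree:
12.7419
18.2098 6.7391
25.3457 10.4070 2.6770
34.1997 15.7180 4.5378 0.6016
44.4958 23.0966 7.5887 1.1380 0.0000
55.2204 32.7833 12.4726 2.1527 0.0000 0.0000
63.8440 44.4958 20.0327 4.0722 0.0000 0.0000 0.0000
70.7782 55.2204 31.1584 7.7031 0.0000 0.0000 0.0000 0.0000
76.3540 63.8440 44.4958 14.5715 0.0000 0.0000 0.0000 0.0000 0.0000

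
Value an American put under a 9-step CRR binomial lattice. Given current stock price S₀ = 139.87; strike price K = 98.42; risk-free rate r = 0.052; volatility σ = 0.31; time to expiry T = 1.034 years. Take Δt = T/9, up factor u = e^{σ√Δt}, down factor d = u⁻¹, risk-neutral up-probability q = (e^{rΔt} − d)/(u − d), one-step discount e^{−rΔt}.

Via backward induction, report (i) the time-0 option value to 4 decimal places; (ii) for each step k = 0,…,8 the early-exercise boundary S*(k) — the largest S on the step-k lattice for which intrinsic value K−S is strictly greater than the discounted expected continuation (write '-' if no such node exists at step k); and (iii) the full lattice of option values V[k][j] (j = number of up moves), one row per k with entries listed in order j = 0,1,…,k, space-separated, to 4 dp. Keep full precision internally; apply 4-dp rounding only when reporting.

Δt=0.11489, u=1.11079, d=0.90026, q=0.50222, disc=e^(-rΔt)=0.99404
k=9 terminal: V=max(K-S,0) → 44.0922 31.3869 15.7103 0.0000 0.0000 0.0000 0.0000 0.0000 0.0000 0.0000
k=8: j=0 S=60.3470 intr=38.0730 cont=37.4868 V=38.0730[EX]; j=1 S=74.4600 intr=23.9600 cont=23.3738 V=23.9600[EX]; j=2 S=91.8735 intr=6.5465 cont=7.7738 V=7.7738[hold]; j=3 S=113.3593 intr=0.0000 cont=0.0000 V=0.0000[hold]; j=4 S=139.8700 intr=0.0000 cont=0.0000 V=0.0000[hold]; j=5 S=172.5805 intr=0.0000 cont=0.0000 V=0.0000[hold]; j=6 S=212.9409 intr=0.0000 cont=0.0000 V=0.0000[hold]; j=7 S=262.7401 intr=0.0000 cont=0.0000 V=0.0000[hold]; j=8 S=324.1855 intr=0.0000 cont=0.0000 V=0.0000[hold]  S*(8)=74.4600
k=7: j=0 S=67.0331 intr=31.3869 cont=30.8007 V=31.3869[EX]; j=1 S=82.7097 intr=15.7103 cont=15.7367 V=15.7367[hold]; j=2 S=102.0525 intr=0.0000 cont=3.8466 V=3.8466[hold]; j=3 S=125.9189 intr=0.0000 cont=0.0000 V=0.0000[hold]; j=4 S=155.3668 intr=0.0000 cont=0.0000 V=0.0000[hold]; j=5 S=191.7015 intr=0.0000 cont=0.0000 V=0.0000[hold]; j=6 S=236.5335 intr=0.0000 cont=0.0000 V=0.0000[hold]; j=7 S=291.8502 intr=0.0000 cont=0.0000 V=0.0000[hold]  S*(7)=67.0331
k=6: j=0 S=74.4600 intr=23.9600 cont=23.3870 V=23.9600[EX]; j=1 S=91.8735 intr=6.5465 cont=9.7071 V=9.7071[hold]; j=2 S=113.3593 intr=0.0000 cont=1.9034 V=1.9034[hold]; j=3 S=139.8700 intr=0.0000 cont=0.0000 V=0.0000[hold]; j=4 S=172.5805 intr=0.0000 cont=0.0000 V=0.0000[hold]; j=5 S=212.9409 intr=0.0000 cont=0.0000 V=0.0000[hold]; j=6 S=262.7401 intr=0.0000 cont=0.0000 V=0.0000[hold]  S*(6)=74.4600
k=5: j=0 S=82.7097 intr=15.7103 cont=16.7019 V=16.7019[hold]; j=1 S=102.0525 intr=0.0000 cont=5.7535 V=5.7535[hold]; j=2 S=125.9189 intr=0.0000 cont=0.9418 V=0.9418[hold]; j=3 S=155.3668 intr=0.0000 cont=0.0000 V=0.0000[hold]; j=4 S=191.7015 intr=0.0000 cont=0.0000 V=0.0000[hold]; j=5 S=236.5335 intr=0.0000 cont=0.0000 V=0.0000[hold]  S*(5)=-
k=4: j=0 S=91.8735 intr=6.5465 cont=11.1367 V=11.1367[hold]; j=1 S=113.3593 intr=0.0000 cont=3.3171 V=3.3171[hold]; j=2 S=139.8700 intr=0.0000 cont=0.4660 V=0.4660[hold]; j=3 S=172.5805 intr=0.0000 cont=0.0000 V=0.0000[hold]; j=4 S=212.9409 intr=0.0000 cont=0.0000 V=0.0000[hold]  S*(4)=-
k=3: j=0 S=102.0525 intr=0.0000 cont=7.1666 V=7.1666[hold]; j=1 S=125.9189 intr=0.0000 cont=1.8740 V=1.8740[hold]; j=2 S=155.3668 intr=0.0000 cont=0.2306 V=0.2306[hold]; j=3 S=191.7015 intr=0.0000 cont=0.0000 V=0.0000[hold]  S*(3)=-
k=2: j=0 S=113.3593 intr=0.0000 cont=4.4817 V=4.4817[hold]; j=1 S=139.8700 intr=0.0000 cont=1.0424 V=1.0424[hold]; j=2 S=172.5805 intr=0.0000 cont=0.1141 V=0.1141[hold]  S*(2)=-
k=1: j=0 S=125.9189 intr=0.0000 cont=2.7381 V=2.7381[hold]; j=1 S=155.3668 intr=0.0000 cont=0.5728 V=0.5728[hold]  S*(1)=-
k=0: j=0 S=139.8700 intr=0.0000 cont=1.6408 V=1.6408[hold]  S*(0)=-

price = 1.6408
boundary = - - - - - - 74.4600 67.0331 74.4600
tree:
1.6408
2.7381 0.5728
4.4817 1.0424 0.1141
7.1666 1.8740 0.2306 0.0000
11.1367 3.3171 0.4660 0.0000 0.0000
16.7019 5.7535 0.9418 0.0000 0.0000 0.0000
23.9600 9.7071 1.9034 0.0000 0.0000 0.0000 0.0000
31.3869 15.7367 3.8466 0.0000 0.0000 0.0000 0.0000 0.0000
38.0730 23.9600 7.7738 0.0000 0.0000 0.0000 0.0000 0.0000 0.0000
44.0922 31.3869 15.7103 0.0000 0.0000 0.0000 0.0000 0.0000 0.0000 0.0000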